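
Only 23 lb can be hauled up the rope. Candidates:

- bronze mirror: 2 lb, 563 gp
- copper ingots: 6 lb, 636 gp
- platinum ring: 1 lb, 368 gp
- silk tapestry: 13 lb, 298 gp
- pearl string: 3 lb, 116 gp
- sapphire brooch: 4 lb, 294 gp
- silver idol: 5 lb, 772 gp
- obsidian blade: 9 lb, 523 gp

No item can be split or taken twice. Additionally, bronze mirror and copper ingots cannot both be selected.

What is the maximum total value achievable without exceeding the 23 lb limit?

Bronze mirror + platinum ring + sapphire brooch + silver idol + obsidian blade uses 21 of the 23 lb and totals 2520.

2520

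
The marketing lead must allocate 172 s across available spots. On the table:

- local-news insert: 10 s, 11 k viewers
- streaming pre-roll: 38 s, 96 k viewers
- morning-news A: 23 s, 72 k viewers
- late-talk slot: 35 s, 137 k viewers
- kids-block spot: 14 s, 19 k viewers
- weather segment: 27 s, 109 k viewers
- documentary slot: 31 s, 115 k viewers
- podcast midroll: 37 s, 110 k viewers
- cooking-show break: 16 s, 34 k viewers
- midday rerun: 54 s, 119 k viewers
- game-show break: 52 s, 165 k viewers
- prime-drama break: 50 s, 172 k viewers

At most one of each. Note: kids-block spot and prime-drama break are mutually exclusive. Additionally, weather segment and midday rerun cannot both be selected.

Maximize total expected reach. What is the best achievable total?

605

Ranking by ratio (expected reach/s): weather segment 4.04, late-talk slot 3.91, documentary slot 3.71.
The ratio ordering already packs tightly: morning-news A + late-talk slot + weather segment + documentary slot + prime-drama break, 166 s, 605.
Next best is morning-news A + late-talk slot + weather segment + podcast midroll + prime-drama break at 600 (172 s) — short by 5.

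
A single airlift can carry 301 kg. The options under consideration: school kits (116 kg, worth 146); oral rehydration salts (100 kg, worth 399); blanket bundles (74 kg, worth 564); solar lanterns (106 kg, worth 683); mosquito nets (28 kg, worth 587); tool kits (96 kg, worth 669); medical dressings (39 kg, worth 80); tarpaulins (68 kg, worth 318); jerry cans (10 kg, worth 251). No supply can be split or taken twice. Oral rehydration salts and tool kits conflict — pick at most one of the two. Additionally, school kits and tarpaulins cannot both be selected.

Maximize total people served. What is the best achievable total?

Greedy by ratio would take blanket bundles + mosquito nets + tool kits + tarpaulins + jerry cans: 276 kg used, total 2389.
The 96 kg tied up in tool kits is better spent on solar lanterns — total rises to 2403 (286 kg).

2403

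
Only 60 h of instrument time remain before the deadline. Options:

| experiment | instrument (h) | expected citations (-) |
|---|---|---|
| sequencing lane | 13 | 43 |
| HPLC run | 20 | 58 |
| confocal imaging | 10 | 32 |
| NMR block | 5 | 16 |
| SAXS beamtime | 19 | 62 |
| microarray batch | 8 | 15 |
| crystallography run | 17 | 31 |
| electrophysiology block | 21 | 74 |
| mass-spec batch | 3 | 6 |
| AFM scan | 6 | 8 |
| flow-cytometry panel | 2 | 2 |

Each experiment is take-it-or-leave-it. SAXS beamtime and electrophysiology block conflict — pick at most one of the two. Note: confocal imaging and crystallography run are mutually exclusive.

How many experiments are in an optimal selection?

4

The maximum expected citations within 60 h is 191.
For example sequencing lane + HPLC run + NMR block + electrophysiology block achieves it, using 59 h.
All optima have 4 experiments.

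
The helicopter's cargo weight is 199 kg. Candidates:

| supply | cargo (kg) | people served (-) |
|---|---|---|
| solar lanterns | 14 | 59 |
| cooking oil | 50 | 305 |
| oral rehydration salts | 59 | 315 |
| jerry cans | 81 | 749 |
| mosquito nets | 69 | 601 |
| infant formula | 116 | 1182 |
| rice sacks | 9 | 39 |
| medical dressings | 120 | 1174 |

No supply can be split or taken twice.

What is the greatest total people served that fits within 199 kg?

1931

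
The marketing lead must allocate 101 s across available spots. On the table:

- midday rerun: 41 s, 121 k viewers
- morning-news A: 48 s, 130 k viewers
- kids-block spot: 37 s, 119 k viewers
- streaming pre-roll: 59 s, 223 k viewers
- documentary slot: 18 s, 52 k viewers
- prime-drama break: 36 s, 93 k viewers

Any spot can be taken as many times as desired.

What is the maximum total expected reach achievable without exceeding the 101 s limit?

A density-first pass picks kids-block spot + streaming pre-roll — 342 at 96 s.
Dropping kids-block spot frees 37 s; slotting in midday rerun (41 s) lifts the total to 344 at 100 s.
That's the maximum — no swap from here does better than 344.

344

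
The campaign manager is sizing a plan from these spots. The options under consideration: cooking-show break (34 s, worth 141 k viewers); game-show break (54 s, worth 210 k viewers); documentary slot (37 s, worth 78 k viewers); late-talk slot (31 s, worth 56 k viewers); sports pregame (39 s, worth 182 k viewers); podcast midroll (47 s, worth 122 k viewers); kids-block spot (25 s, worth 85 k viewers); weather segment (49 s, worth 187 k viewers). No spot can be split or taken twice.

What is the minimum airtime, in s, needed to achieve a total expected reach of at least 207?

54

Need the lightest bundle worth ≥ 207.
Taking game-show break gives 210 (≥ 207) for 54 s.
No combination under 54 s hits 207.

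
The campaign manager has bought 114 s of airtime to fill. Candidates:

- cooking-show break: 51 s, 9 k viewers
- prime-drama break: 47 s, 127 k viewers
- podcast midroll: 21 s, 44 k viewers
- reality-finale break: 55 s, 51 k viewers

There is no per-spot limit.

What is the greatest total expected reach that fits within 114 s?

A density-first pass picks 2×prime-drama break — 254 at 94 s.
Dropping prime-drama break frees 47 s; slotting in 3×podcast midroll (63 s) lifts the total to 259 at 110 s.
Nothing else within 114 s beats 259.

259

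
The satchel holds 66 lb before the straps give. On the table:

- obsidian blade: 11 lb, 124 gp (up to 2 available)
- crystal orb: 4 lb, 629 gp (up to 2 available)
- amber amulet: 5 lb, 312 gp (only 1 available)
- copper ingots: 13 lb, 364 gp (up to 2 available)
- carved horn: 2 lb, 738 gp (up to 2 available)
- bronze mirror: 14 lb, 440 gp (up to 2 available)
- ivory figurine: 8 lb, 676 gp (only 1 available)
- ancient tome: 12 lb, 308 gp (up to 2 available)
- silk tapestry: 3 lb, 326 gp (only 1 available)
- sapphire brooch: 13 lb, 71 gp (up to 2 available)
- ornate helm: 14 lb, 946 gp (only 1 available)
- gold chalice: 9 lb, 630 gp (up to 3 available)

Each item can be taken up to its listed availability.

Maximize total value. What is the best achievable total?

6572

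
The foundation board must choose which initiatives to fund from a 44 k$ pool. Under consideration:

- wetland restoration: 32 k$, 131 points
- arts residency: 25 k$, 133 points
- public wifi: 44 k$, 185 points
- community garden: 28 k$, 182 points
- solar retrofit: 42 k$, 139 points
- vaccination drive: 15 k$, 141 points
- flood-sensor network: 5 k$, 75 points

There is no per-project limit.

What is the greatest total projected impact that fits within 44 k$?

600

Taking 8×flood-sensor network: 40 k$ used, 600 in projected impact.
Every other selection either busts 44 k$ or fails to beat 600.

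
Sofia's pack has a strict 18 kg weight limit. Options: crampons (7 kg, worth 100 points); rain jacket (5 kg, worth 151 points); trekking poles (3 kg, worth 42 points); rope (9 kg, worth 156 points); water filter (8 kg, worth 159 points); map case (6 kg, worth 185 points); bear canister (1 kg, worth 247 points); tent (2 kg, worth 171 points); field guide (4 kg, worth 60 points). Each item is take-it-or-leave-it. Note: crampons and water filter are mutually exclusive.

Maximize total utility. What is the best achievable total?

814

Ranking by ratio (utility/kg): bear canister 247.00, tent 85.50, map case 30.83, rain jacket 30.20.
Rain jacket + map case + bear canister + tent + field guide uses 18 of the 18 kg and totals 814.
The closest alternative, rain jacket + trekking poles + map case + bear canister + tent, reaches only 796.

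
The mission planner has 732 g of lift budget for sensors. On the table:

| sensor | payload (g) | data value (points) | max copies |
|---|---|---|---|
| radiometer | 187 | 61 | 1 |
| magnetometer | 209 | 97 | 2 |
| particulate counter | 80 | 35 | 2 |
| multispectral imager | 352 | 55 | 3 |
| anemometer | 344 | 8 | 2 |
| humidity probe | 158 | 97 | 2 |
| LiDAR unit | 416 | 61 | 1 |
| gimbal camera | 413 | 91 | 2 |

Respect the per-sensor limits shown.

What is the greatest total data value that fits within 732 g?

Magnetometer + 2×particulate counter + 2×humidity probe uses 685 of the 732 g and totals 361.
Nothing else within 732 g beats 361.

361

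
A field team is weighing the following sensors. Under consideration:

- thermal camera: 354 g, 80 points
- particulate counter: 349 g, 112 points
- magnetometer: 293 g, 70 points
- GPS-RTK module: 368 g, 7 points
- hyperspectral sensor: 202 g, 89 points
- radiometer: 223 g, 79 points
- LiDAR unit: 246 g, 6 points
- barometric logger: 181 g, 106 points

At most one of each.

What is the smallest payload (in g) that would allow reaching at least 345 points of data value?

Need the lightest bundle worth ≥ 345.
particulate counter + hyperspectral sensor + radiometer + barometric logger reaches 386 using 955 g.
Below 955 g the best achievable stays under 345.

955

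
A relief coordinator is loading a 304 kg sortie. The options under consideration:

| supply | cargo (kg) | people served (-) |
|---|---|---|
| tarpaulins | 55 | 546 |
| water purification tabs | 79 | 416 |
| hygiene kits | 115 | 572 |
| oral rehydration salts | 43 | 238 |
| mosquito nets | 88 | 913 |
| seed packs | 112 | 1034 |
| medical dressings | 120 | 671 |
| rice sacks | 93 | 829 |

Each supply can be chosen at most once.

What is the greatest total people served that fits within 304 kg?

2776

Density check — mosquito nets 10.38, tarpaulins 9.93, seed packs 9.23, rice sacks 8.91 are the best per kg.
Taking the top-ratio supplies first gives tarpaulins + oral rehydration salts + mosquito nets + seed packs for 2731 (298 kg).
The 98 kg tied up in tarpaulins and oral rehydration salts is better spent on rice sacks — total rises to 2776 (293 kg).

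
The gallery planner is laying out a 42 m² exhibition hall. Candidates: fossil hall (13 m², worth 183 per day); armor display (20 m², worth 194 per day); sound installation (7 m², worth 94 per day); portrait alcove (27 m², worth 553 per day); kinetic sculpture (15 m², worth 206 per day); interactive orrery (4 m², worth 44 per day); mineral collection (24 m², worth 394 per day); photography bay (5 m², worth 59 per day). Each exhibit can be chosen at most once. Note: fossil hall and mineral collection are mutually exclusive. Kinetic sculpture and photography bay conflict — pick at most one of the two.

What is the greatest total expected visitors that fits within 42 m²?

759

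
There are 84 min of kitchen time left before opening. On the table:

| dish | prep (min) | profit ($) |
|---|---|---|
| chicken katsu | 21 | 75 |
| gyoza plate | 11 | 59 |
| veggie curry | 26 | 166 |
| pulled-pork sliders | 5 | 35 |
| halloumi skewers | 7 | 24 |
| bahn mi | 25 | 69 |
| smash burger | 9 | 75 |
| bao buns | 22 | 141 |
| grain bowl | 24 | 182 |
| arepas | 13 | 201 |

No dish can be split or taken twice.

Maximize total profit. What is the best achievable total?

Gyoza plate + pulled-pork sliders + smash burger + bao buns + grain bowl + arepas uses 84 of the 84 min and totals 693.
No other feasible combination exceeds 693.

693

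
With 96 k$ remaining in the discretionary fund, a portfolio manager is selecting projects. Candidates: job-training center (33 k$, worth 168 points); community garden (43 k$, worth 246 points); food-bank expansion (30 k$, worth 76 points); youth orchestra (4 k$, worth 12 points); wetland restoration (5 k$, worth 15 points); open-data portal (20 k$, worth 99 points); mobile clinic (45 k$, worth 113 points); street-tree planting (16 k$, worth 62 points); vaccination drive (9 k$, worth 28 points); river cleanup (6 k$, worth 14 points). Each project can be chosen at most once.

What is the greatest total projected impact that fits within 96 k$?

Taking job-training center + community garden + open-data portal: 96 k$ used, 513 in projected impact.

513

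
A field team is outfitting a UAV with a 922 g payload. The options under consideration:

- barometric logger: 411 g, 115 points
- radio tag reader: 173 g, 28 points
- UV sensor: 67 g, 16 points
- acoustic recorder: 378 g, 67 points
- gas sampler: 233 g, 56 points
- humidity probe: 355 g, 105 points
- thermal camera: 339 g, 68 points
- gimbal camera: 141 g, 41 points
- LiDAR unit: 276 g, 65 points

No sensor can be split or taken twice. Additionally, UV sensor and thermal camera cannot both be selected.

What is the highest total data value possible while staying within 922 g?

261

Best packing: barometric logger + humidity probe + gimbal camera — 907 g, 261 total.
The closest alternative, barometric logger + UV sensor + gimbal camera + LiDAR unit, reaches only 237.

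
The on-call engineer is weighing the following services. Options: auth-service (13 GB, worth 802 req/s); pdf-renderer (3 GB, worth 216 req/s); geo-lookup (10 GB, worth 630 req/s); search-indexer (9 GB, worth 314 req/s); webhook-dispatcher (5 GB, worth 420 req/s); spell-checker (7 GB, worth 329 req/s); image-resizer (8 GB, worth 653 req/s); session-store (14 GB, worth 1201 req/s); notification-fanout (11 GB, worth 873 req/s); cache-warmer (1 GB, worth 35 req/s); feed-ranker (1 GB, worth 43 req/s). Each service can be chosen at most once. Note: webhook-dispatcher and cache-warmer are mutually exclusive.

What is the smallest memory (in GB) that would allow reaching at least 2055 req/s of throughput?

25

Minimise GB subject to total throughput ≥ 2055.
pdf-renderer + image-resizer + session-store: 2070 throughput at 25 GB.
Any bundle with less than 25 GB falls short of 2055.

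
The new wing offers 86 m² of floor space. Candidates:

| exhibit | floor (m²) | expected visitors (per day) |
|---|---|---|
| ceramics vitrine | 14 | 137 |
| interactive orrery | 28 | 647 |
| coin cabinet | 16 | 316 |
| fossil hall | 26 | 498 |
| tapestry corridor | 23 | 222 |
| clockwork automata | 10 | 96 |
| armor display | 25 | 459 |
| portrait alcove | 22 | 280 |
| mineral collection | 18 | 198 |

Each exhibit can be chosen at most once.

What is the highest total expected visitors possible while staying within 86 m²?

1604

Greedy by ratio would take ceramics vitrine + interactive orrery + coin cabinet + fossil hall: 84 m² used, total 1598.
Replace ceramics vitrine and coin cabinet with armor display: the trade gains 6 net, giving 1604 at 79 m².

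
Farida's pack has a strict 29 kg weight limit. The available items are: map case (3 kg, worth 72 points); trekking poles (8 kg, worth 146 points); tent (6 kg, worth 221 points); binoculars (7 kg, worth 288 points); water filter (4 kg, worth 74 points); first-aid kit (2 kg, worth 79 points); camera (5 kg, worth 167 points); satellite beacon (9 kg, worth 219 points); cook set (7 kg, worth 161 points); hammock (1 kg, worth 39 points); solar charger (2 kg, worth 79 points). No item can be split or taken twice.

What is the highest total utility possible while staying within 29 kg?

A density-first pass picks map case + tent + binoculars + first-aid kit + camera + hammock + solar charger — 945 at 26 kg.
Replace map case and hammock with cook set: the trade gains 50 net, giving 995 at 29 kg.
The closest alternative, map case + tent + binoculars + water filter + first-aid kit + camera + solar charger, reaches only 980.

995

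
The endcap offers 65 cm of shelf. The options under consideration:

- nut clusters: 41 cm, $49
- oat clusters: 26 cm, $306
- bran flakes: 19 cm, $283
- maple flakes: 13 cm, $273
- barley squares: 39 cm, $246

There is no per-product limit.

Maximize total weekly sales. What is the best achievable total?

1365

The ratio ordering already packs tightly: 5×maple flakes, 65 cm, 1365.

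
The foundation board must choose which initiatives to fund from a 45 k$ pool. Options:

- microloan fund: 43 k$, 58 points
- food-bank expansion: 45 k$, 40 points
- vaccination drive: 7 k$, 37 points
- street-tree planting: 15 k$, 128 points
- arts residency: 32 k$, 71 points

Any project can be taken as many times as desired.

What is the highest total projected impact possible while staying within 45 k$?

384

Best packing: 3×street-tree planting — 45 k$, 384 total.
That's the maximum — no swap from here does better than 384.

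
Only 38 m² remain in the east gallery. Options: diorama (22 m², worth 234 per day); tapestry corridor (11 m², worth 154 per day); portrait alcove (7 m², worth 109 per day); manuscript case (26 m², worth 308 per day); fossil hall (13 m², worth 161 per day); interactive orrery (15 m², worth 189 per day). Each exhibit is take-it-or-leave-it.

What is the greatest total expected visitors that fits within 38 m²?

462

The ratio heuristic lands on tapestry corridor + portrait alcove + interactive orrery (452) but leaves 5 m² idle.
Replace portrait alcove and interactive orrery with manuscript case: the trade gains 10 net, giving 462 at 37 m².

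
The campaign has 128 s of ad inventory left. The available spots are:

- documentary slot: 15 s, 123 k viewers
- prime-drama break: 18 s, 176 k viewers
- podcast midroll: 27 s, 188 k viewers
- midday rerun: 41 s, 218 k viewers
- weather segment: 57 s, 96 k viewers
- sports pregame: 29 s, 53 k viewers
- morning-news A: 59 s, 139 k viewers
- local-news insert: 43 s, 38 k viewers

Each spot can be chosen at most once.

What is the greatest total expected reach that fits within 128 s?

Best packing: documentary slot + prime-drama break + podcast midroll + midday rerun — 101 s, 705 total.
An exhaustive check of the 256 subsets confirms 705.

705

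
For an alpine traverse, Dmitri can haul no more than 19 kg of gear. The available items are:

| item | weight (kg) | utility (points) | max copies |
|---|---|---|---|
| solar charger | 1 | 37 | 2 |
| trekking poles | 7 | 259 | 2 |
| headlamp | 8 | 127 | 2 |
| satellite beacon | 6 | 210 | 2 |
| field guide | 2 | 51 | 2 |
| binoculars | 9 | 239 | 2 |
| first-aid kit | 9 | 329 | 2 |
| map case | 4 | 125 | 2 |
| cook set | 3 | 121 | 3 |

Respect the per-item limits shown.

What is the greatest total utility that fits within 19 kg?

Taking the top-ratio items first gives 2×solar charger + trekking poles + 3×cook set for 696 (18 kg).
Replace solar charger and trekking poles with first-aid kit: the trade gains 33 net, giving 729 at 19 kg.
That's the maximum — no swap from here does better than 729.

729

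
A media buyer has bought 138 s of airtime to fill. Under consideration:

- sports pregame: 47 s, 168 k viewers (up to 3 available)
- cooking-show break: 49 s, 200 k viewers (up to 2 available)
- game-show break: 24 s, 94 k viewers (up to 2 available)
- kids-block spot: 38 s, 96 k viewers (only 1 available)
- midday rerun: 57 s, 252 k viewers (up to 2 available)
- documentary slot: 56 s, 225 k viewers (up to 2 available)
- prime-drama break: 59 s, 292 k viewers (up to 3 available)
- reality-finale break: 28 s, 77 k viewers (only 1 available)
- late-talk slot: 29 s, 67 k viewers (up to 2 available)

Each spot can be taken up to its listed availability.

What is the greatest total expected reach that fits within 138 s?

Filling by ratio: 2×prime-drama break for 584, with 20 s left unused.
Dropping 2×prime-drama break frees 118 s; slotting in game-show break + 2×midday rerun (138 s) lifts the total to 598 at 138 s.
That's the maximum — no swap from here does better than 598.

598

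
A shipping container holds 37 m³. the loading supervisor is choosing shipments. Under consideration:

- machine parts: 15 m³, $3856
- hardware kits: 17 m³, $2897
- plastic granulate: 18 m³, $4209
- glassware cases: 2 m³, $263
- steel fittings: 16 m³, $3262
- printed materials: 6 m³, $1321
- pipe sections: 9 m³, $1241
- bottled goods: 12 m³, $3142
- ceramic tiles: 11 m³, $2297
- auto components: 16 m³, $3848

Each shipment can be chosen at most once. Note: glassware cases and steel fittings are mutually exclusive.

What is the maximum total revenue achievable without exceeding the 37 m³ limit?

9025

Filling by ratio: machine parts + glassware cases + printed materials + bottled goods for 8582, with 2 m³ left unused.
Dropping glassware cases and bottled goods frees 14 m³; slotting in auto components (16 m³) lifts the total to 9025 at 37 m³.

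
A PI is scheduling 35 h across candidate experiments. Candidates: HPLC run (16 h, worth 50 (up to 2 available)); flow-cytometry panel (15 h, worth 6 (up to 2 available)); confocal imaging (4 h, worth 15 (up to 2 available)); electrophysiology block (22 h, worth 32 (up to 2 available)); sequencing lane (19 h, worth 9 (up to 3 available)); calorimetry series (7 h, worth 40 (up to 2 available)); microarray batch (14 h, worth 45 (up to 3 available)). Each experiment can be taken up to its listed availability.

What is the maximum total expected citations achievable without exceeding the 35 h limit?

145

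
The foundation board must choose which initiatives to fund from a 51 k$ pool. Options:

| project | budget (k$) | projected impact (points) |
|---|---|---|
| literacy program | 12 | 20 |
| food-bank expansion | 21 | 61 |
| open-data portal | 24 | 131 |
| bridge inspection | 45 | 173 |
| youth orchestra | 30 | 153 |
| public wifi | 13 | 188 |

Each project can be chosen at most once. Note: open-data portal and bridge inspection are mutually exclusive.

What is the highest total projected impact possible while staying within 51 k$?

The ratio heuristic lands on literacy program + open-data portal + public wifi (339) but leaves 2 k$ idle.
The 36 k$ tied up in literacy program and open-data portal is better spent on youth orchestra — total rises to 341 (43 k$).
Next best is literacy program + open-data portal + public wifi at 339 (49 k$) — short by 2.

341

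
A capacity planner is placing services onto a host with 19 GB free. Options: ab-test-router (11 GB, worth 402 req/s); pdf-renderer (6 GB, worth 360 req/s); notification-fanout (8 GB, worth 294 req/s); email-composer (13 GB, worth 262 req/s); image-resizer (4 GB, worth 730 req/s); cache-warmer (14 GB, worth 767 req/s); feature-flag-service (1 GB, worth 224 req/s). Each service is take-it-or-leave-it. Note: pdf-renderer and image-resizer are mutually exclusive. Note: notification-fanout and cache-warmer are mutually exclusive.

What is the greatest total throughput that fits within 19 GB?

1721

By throughput per GB: feature-flag-service 224.00, image-resizer 182.50, pdf-renderer 60.00 lead.
Best packing: image-resizer + cache-warmer + feature-flag-service — 19 GB, 1721 total.
That's the maximum — no feasible swap from here does better than 1721.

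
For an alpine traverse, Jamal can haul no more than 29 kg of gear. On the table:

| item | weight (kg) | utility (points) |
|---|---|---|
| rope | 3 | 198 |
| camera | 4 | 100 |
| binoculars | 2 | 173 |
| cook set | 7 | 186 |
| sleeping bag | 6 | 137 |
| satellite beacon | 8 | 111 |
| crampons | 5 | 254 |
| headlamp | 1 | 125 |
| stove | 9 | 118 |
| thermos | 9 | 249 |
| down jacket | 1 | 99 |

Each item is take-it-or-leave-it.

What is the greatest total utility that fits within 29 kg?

By utility per kg: headlamp 125.00, down jacket 99.00, binoculars 86.50, rope 66.00 lead.
Best packing: rope + binoculars + cook set + crampons + headlamp + thermos + down jacket — 28 kg, 1284 total.
The spare 1 kg is too small for any remaining item, and no exchange beats 1284.

1284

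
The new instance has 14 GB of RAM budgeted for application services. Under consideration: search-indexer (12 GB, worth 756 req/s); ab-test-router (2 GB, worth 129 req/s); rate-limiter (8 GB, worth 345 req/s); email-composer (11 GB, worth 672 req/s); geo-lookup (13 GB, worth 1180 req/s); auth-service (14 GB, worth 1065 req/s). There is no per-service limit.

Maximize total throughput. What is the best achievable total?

1180

Density check — geo-lookup 90.77, auth-service 76.07, ab-test-router 64.50, search-indexer 63.00 are the best per GB.
Best packing: geo-lookup — 13 GB, 1180 total.
Every other selection either busts 14 GB or fails to beat 1180.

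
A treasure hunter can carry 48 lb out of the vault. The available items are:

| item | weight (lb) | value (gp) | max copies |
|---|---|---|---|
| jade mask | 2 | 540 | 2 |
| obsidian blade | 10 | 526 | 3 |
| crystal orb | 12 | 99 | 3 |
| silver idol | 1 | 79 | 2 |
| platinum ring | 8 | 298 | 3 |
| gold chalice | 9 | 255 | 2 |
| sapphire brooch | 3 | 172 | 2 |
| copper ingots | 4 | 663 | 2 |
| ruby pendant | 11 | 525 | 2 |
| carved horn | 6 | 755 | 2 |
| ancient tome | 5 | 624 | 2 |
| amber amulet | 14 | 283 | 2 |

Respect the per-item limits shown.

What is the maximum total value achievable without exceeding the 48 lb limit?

5941

Greedy by ratio would take 2×jade mask + 2×silver idol + 2×sapphire brooch + 2×copper ingots + 2×carved horn + 2×ancient tome: 42 lb used, total 5666.
Dropping silver idol and sapphire brooch frees 4 lb; slotting in obsidian blade (10 lb) lifts the total to 5941 at 48 lb.
Every other selection either busts 48 lb or exceeds an availability limit or fails to beat 5941.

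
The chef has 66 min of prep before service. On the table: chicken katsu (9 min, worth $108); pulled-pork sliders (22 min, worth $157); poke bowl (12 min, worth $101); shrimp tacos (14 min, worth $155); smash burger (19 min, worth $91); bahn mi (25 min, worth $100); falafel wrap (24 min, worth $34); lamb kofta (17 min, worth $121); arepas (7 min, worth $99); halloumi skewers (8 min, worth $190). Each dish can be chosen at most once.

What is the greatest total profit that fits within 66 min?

Greedy by ratio would take chicken katsu + poke bowl + shrimp tacos + arepas + halloumi skewers: 50 min used, total 653.
The 7 min tied up in arepas is better spent on pulled-pork sliders — total rises to 711 (65 min).

711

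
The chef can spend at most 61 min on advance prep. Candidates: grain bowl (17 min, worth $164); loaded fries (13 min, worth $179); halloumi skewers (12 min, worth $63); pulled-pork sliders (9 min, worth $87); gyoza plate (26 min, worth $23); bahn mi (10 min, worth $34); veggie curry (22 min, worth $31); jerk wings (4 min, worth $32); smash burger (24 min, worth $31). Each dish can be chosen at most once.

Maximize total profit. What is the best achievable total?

527

By profit per min: loaded fries 13.77, pulled-pork sliders 9.67, grain bowl 9.65 lead.
A density-first pass picks grain bowl + loaded fries + halloumi skewers + pulled-pork sliders + jerk wings — 525 at 55 min.
Dropping jerk wings frees 4 min; slotting in bahn mi (10 min) lifts the total to 527 at 61 min.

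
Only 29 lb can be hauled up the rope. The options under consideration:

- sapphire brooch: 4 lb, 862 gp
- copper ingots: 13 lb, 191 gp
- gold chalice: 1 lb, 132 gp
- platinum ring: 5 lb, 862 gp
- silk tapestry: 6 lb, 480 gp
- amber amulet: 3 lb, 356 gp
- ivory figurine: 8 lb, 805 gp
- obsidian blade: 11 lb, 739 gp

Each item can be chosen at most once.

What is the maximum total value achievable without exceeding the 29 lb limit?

Best packing: sapphire brooch + gold chalice + platinum ring + silk tapestry + amber amulet + ivory figurine — 27 lb, 3497 total.

3497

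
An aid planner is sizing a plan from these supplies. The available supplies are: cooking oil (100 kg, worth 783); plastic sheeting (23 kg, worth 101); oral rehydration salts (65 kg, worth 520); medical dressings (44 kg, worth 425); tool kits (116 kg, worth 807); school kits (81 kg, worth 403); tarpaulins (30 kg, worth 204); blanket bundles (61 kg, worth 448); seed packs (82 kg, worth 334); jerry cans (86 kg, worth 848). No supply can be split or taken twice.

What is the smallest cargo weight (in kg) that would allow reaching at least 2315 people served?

279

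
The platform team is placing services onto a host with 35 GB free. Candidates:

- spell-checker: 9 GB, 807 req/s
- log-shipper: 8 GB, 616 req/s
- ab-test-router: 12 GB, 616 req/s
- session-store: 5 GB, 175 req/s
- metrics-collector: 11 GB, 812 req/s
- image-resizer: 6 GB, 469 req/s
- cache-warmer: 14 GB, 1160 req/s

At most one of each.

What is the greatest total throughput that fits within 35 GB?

Greedy by ratio would take spell-checker + session-store + image-resizer + cache-warmer: 34 GB used, total 2611.
Replace session-store and image-resizer with metrics-collector: the trade gains 168 net, giving 2779 at 34 GB.
The spare 1 GB is too small for any remaining service, and no exchange beats 2779.

2779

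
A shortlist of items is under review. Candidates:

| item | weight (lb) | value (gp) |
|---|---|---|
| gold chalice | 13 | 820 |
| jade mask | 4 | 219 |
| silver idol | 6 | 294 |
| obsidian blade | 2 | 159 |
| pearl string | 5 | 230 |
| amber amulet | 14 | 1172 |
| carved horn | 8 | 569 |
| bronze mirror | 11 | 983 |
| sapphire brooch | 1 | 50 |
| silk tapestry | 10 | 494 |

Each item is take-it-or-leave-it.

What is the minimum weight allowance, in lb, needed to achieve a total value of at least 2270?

27

Minimise lb subject to total value ≥ 2270.
obsidian blade + amber amulet + bronze mirror reaches 2314 using 27 lb.
No combination under 27 lb hits 2270.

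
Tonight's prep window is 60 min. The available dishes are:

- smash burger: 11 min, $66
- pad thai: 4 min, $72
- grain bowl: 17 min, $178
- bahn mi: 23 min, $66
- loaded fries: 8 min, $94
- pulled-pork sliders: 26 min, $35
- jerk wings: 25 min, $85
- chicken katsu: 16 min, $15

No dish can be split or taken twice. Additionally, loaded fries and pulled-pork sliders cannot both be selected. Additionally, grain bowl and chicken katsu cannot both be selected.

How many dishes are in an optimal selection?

Optimal total is 429.
For example pad thai + grain bowl + loaded fries + jerk wings achieves it, using 54 min.
All optima have 4 dishes.

4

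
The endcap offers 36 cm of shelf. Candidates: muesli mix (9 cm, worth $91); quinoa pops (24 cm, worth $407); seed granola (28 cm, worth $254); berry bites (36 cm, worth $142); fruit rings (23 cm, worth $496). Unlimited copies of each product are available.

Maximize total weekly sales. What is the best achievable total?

587

Taking muesli mix + fruit rings: 32 cm used, 587 in weekly sales.
Nothing else within 36 cm beats 587.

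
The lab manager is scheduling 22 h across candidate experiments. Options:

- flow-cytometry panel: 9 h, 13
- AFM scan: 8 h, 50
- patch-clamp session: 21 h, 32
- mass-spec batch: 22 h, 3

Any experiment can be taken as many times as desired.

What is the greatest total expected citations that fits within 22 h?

100

By expected citations per h: AFM scan 6.25, patch-clamp session 1.52, flow-cytometry panel 1.44 lead.
2×AFM scan uses 16 of the 22 h and totals 100.
Every other selection either busts 22 h or fails to beat 100.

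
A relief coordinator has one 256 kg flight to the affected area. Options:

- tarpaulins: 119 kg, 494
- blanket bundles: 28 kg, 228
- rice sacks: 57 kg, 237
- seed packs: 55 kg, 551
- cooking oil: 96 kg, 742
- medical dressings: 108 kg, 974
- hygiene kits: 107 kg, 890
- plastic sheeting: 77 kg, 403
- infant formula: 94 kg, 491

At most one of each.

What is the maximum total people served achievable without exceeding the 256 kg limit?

A density-first pass picks blanket bundles + rice sacks + seed packs + medical dressings — 1990 at 248 kg.
The 112 kg tied up in rice sacks and seed packs is better spent on hygiene kits — total rises to 2092 (243 kg).
Nothing else within 256 kg beats 2092.

2092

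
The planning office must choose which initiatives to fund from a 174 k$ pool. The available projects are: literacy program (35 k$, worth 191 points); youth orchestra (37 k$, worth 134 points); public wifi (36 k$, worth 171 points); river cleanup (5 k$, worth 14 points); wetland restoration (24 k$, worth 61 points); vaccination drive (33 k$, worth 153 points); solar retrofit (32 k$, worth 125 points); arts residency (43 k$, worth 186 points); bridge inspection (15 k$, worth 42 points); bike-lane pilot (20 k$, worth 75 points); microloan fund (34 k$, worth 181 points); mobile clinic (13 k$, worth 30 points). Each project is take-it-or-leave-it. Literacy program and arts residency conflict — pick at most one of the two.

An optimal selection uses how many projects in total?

Best achievable projected impact is 821.
One optimal bundle: literacy program + public wifi + vaccination drive + solar retrofit + microloan fund (170 k$).
Every optimal selection uses 5 projects.

5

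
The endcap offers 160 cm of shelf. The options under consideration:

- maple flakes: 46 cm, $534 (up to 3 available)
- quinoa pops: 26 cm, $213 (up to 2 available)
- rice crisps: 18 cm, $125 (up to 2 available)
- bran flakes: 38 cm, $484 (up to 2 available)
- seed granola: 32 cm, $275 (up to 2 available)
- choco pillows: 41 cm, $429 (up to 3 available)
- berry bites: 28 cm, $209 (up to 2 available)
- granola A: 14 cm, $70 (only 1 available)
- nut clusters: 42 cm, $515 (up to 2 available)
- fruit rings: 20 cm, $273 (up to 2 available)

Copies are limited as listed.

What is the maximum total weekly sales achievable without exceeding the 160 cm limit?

2029

The ratio ordering already packs tightly: 2×bran flakes + nut clusters + 2×fruit rings, 158 cm, 2029.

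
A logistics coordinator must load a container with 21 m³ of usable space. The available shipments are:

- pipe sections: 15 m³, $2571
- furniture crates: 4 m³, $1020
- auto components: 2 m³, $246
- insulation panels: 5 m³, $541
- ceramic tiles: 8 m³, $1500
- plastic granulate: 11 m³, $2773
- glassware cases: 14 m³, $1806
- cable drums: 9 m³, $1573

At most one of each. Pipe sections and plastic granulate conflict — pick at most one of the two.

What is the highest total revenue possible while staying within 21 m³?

Density check — furniture crates 255.00, plastic granulate 252.09, ceramic tiles 187.50, cable drums 174.78 are the best per m³.
Taking the top-ratio shipments first gives furniture crates + auto components + plastic granulate for 4039 (17 m³).
The 4 m³ tied up in furniture crates is better spent on ceramic tiles — total rises to 4519 (21 m³).
Runner-up plastic granulate + cable drums tops out at 4346.

4519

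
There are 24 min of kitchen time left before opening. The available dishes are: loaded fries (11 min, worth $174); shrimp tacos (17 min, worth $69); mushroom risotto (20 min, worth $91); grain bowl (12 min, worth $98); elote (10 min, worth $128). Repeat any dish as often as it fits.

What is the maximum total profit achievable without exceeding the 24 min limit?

Taking 2×loaded fries: 22 min used, 348 in profit.
Every other selection either busts 24 min or fails to beat 348.

348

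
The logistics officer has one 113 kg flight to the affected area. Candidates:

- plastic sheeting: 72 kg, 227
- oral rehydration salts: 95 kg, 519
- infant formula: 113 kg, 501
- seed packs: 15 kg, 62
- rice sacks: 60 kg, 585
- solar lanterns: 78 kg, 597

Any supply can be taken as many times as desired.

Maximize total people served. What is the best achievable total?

771

Density check — rice sacks 9.75, solar lanterns 7.65, oral rehydration salts 5.46, infant formula 4.43 are the best per kg.
Best packing: 3×seed packs + rice sacks — 105 kg, 771 total.
Nothing else within 113 kg beats 771.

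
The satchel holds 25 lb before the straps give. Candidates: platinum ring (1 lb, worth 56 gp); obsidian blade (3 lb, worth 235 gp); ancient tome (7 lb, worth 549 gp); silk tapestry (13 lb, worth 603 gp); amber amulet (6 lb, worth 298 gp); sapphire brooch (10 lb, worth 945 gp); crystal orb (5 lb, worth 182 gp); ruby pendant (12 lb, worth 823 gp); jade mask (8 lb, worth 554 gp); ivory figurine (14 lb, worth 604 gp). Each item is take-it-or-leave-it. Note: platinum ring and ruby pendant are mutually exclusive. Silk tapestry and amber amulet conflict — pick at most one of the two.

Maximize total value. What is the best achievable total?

2048

Density check — sapphire brooch 94.50, ancient tome 78.43, obsidian blade 78.33 are the best per lb.
Filling by ratio: platinum ring + obsidian blade + ancient tome + sapphire brooch for 1785, with 4 lb left unused.
The 4 lb tied up in platinum ring and obsidian blade is better spent on jade mask — total rises to 2048 (25 lb).
Nothing else feasible within 25 lb beats 2048.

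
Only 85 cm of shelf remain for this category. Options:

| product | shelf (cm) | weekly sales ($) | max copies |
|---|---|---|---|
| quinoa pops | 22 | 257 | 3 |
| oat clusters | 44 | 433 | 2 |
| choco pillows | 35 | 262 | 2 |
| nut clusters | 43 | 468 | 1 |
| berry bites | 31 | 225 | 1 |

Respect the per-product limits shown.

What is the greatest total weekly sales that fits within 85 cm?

776

Density check — quinoa pops 11.68, nut clusters 10.88, oat clusters 9.84 are the best per cm.
Taking the top-ratio products first gives 3×quinoa pops for 771 (66 cm).
Dropping quinoa pops frees 22 cm; slotting in choco pillows (35 cm) lifts the total to 776 at 79 cm.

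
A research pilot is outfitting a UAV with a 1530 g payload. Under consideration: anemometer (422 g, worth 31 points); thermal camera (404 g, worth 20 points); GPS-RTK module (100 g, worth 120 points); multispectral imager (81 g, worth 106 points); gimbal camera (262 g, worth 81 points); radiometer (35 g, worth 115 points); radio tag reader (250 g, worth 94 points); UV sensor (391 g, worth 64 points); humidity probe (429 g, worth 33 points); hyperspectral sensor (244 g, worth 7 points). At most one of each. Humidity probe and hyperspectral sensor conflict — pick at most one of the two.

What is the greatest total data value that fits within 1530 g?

600

By data value per g: radiometer 3.29, multispectral imager 1.31, GPS-RTK module 1.20 lead.
Best packing: thermal camera + GPS-RTK module + multispectral imager + gimbal camera + radiometer + radio tag reader + UV sensor — 1523 g, 600 total.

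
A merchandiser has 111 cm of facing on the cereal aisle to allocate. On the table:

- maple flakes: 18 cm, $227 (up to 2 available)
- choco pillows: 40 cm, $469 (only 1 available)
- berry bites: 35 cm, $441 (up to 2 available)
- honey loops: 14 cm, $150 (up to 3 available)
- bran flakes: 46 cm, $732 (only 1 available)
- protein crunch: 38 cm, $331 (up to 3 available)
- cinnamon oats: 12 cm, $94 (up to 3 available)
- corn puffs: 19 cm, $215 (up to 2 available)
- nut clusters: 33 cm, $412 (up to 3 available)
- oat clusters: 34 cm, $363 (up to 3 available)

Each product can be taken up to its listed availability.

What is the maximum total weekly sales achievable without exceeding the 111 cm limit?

Ranking by ratio (weekly sales/cm): bran flakes 15.91, maple flakes 12.61, berry bites 12.60.
The ratio heuristic lands on 2×maple flakes + bran flakes + corn puffs (1401) but leaves 10 cm idle.
Replace maple flakes and corn puffs with honey loops + nut clusters: the trade gains 120 net, giving 1521 at 111 cm.
That's the maximum — no swap from here does better than 1521.

1521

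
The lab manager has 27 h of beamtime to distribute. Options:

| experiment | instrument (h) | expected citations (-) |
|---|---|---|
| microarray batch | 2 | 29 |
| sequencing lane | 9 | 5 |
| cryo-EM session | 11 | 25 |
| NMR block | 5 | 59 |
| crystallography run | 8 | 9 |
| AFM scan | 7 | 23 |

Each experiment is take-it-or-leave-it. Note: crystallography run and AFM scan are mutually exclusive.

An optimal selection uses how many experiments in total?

Best achievable expected citations is 136.
For example microarray batch + cryo-EM session + NMR block + AFM scan achieves it, using 25 h.
Any selection reaching 136 contains exactly 4 experiments.

4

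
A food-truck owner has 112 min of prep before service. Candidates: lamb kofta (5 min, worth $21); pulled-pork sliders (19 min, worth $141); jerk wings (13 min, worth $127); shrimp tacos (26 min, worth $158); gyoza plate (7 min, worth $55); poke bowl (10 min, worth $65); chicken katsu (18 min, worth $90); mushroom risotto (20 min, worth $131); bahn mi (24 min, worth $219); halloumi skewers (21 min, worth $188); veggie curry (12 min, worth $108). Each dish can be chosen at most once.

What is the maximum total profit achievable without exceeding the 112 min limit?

924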